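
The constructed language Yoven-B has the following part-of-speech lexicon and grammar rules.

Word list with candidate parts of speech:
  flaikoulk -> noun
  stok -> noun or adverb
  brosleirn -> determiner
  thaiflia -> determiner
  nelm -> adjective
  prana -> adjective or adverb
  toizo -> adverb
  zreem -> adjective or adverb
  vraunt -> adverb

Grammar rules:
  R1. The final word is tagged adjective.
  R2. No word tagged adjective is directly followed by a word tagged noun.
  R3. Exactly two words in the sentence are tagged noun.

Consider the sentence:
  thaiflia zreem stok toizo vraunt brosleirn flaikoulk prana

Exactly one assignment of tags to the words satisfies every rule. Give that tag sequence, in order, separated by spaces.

Candidates per position — 1:thaiflia {determiner}; 2:zreem {adjective,adverb}; 3:stok {noun,adverb}; 4:toizo {adverb}; 5:vraunt {adverb}; 6:brosleirn {determiner}; 7:flaikoulk {noun}; 8:prana {adjective,adverb}.
Word 3 cannot be adverb — rule 3 would then fail for every completion. It is noun.
Word 8 cannot be adverb — rule 1 would then fail for every completion. It is adjective.
Word 2 cannot be adjective — rule 2 would then fail for every completion. It is adverb.
The unique satisfying tagging is: determiner adverb noun adverb adverb determiner noun adjective.
Rule-by-rule: rule 1 holds; rule 2 holds; rule 3 holds.

determiner adverb noun adverb adverb determiner noun adjective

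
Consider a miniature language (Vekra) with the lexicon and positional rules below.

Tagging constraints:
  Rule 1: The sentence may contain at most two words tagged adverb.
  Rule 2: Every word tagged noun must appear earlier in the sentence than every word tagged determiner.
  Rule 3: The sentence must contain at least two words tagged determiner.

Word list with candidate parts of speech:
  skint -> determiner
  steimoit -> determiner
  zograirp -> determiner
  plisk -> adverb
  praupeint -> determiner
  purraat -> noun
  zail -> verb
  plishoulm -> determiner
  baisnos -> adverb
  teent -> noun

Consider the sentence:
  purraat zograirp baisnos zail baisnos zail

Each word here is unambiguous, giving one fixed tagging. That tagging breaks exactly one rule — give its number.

3

Fixed tagging: noun determiner adverb verb adverb verb.
Checking each rule: R1 holds, R2 holds, R3 violated.
Only rule 3 fails.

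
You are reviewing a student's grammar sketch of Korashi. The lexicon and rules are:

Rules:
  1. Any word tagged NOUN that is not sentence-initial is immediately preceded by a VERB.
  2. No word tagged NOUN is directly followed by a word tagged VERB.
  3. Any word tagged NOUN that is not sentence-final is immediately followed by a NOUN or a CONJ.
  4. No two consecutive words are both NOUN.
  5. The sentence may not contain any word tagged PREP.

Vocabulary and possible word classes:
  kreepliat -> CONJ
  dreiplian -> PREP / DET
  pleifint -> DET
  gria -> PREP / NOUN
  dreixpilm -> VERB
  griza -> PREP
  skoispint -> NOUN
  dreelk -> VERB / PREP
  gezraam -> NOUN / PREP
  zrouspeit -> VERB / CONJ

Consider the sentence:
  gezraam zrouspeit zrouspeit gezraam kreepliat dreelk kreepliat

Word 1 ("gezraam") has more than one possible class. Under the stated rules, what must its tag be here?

Candidates per position — 1:gezraam {NOUN,PREP}; 2:zrouspeit {VERB,CONJ}; 3:zrouspeit {VERB,CONJ}; 4:gezraam {NOUN,PREP}; 5:kreepliat {CONJ}; 6:dreelk {VERB,PREP}; 7:kreepliat {CONJ}.
If word 1 were PREP, no tagging could satisfy rule 5; so word 1 is NOUN.
If word 2 were VERB, no tagging could satisfy rule 2; so word 2 is CONJ.
If word 4 were PREP, no tagging could satisfy rule 5; so word 4 is NOUN.
If word 6 were PREP, no tagging could satisfy rule 5; so word 6 is VERB.
If word 3 were CONJ, no tagging could satisfy rule 1; so word 3 is VERB.
The unique satisfying tagging is: NOUN CONJ VERB NOUN CONJ VERB CONJ.
Verifying each rule — rule 1 holds; rule 2 holds; rule 3 holds; rule 4 holds; rule 5 holds.

NOUN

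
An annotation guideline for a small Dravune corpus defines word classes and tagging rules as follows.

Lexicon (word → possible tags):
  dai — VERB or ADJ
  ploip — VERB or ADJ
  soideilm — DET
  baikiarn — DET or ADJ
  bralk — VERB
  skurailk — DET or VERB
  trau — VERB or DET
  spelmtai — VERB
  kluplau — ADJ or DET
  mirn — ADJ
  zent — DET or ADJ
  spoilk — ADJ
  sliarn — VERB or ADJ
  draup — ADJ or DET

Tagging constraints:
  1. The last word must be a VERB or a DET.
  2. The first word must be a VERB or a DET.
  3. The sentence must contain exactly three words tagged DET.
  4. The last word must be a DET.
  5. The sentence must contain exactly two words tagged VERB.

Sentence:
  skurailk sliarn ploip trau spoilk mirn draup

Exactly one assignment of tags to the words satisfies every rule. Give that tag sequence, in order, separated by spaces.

Candidates per position — 1:skurailk {DET,VERB}; 2:sliarn {VERB,ADJ}; 3:ploip {VERB,ADJ}; 4:trau {VERB,DET}; 5:spoilk {ADJ}; 6:mirn {ADJ}; 7:draup {ADJ,DET}.
If word 1 were VERB, no tagging could satisfy rule 3; so word 1 is DET.
If word 4 were VERB, no tagging could satisfy rule 3; so word 4 is DET.
If word 7 were ADJ, no tagging could satisfy rule 1; so word 7 is DET.
If word 2 were ADJ, no tagging could satisfy rule 5; so word 2 is VERB.
If word 3 were ADJ, no tagging could satisfy rule 5; so word 3 is VERB.
That leaves exactly one tagging: DET VERB VERB DET ADJ ADJ DET.
Check: rule 1 ok; rule 2 ok; rule 3 ok; rule 4 ok; rule 5 ok.

DET VERB VERB DET ADJ ADJ DET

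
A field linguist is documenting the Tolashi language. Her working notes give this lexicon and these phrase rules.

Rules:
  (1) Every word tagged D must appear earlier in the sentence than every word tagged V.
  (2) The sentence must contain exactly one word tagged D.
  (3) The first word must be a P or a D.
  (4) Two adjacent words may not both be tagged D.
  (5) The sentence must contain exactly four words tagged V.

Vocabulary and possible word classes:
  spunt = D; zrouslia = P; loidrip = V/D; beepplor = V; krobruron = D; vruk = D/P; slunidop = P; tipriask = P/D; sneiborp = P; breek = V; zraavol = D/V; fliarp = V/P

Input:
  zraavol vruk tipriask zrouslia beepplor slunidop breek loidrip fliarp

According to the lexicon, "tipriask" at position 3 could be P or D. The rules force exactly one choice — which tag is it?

Candidates per position — 1:zraavol {D,V}; 2:vruk {D,P}; 3:tipriask {P,D}; 4:zrouslia {P}; 5:beepplor {V}; 6:slunidop {P}; 7:breek {V}; 8:loidrip {V,D}; 9:fliarp {V,P}.
Position 1: tagging it V would leave rule 3 unsatisfiable, so it must be D.
Position 2: tagging it D would leave rule 2 unsatisfiable, so it must be P.
Position 3: tagging it D would leave rule 2 unsatisfiable, so it must be P.
Position 8: tagging it D would leave rule 1 unsatisfiable, so it must be V.
Position 9: tagging it P would leave rule 5 unsatisfiable, so it must be V.
That leaves exactly one tagging: D P P P V P V V V.
Rule-by-rule: rule 1 ✓; rule 2 ✓; rule 3 ✓; rule 4 ✓; rule 5 ✓.

P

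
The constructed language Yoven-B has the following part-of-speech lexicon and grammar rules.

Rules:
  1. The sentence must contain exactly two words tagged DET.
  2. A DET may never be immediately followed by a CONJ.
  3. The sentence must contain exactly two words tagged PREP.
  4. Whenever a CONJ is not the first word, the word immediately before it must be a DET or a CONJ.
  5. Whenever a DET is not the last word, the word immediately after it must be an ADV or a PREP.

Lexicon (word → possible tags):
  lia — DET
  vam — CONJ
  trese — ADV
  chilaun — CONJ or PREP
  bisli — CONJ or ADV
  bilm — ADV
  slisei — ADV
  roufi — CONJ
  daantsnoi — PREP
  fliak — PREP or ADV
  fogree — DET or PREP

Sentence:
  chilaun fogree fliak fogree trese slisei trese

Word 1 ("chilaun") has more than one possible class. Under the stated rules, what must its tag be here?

PREP

Candidates per position — 1:chilaun {CONJ,PREP}; 2:fogree {DET,PREP}; 3:fliak {PREP,ADV}; 4:fogree {DET,PREP}; 5:trese {ADV}; 6:slisei {ADV}; 7:trese {ADV}.
Word 2 cannot be PREP — rule 1 would then fail for every completion. It is DET.
Word 4 cannot be PREP — rule 1 would then fail for every completion. It is DET.
Word 1 cannot be CONJ — rule 3 would then fail for every completion. It is PREP.
Word 3 cannot be ADV — rule 3 would then fail for every completion. It is PREP.
The only consistent sequence is: PREP DET PREP DET ADV ADV ADV.
Check: rule 1 holds; rule 2 holds; rule 3 holds; rule 4 holds; rule 5 holds.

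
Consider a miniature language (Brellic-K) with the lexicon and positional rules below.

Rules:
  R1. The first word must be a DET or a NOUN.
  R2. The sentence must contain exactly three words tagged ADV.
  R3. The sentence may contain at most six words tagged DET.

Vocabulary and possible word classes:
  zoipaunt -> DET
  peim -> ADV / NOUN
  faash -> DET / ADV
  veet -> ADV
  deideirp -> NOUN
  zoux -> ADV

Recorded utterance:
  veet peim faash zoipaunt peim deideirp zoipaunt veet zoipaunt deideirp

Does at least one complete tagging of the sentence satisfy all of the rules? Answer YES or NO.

NO

Candidates per position — 1:veet {ADV}; 2:peim {ADV,NOUN}; 3:faash {DET,ADV}; 4:zoipaunt {DET}; 5:peim {ADV,NOUN}; 6:deideirp {NOUN}; 7:zoipaunt {DET}; 8:veet {ADV}; 9:zoipaunt {DET}; 10:deideirp {NOUN}.
Rule 1 cannot be satisfied by any choice of tags from the lexicon.
So there is no consistent tagging.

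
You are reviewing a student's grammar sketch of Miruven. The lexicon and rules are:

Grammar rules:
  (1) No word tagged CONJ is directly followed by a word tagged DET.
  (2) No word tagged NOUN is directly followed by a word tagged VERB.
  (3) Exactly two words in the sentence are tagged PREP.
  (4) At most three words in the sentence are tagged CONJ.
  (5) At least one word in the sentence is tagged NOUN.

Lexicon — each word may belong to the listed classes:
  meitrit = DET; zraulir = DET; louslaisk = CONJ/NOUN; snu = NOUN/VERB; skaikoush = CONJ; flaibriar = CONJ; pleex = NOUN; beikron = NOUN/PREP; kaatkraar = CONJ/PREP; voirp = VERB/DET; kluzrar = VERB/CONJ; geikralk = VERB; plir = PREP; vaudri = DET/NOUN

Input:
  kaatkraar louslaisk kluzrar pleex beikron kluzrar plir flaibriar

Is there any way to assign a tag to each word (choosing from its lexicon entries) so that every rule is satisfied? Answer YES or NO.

YES

Candidates per position — 1:kaatkraar {CONJ,PREP}; 2:louslaisk {CONJ,NOUN}; 3:kluzrar {VERB,CONJ}; 4:pleex {NOUN}; 5:beikron {NOUN,PREP}; 6:kluzrar {VERB,CONJ}; 7:plir {PREP}; 8:flaibriar {CONJ}.
One satisfying assignment: CONJ CONJ VERB NOUN PREP VERB PREP CONJ.
Verifying each rule — rule 1 satisfied; rule 2 satisfied; rule 3 satisfied; rule 4 satisfied; rule 5 satisfied.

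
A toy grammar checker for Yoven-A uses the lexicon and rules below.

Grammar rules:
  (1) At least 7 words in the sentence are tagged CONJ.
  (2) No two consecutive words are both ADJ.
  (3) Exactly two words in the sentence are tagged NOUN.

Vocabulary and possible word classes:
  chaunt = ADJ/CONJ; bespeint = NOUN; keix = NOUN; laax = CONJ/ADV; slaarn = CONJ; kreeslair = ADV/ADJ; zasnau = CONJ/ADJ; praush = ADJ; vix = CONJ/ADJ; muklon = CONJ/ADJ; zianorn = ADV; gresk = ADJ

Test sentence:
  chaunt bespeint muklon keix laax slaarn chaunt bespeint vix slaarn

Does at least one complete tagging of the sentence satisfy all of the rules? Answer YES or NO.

NO

Candidates per position — 1:chaunt {ADJ,CONJ}; 2:bespeint {NOUN}; 3:muklon {CONJ,ADJ}; 4:keix {NOUN}; 5:laax {CONJ,ADV}; 6:slaarn {CONJ}; 7:chaunt {ADJ,CONJ}; 8:bespeint {NOUN}; 9:vix {CONJ,ADJ}; 10:slaarn {CONJ}.
Rule 3 cannot be satisfied by any choice of tags from the lexicon.
So there is no consistent tagging.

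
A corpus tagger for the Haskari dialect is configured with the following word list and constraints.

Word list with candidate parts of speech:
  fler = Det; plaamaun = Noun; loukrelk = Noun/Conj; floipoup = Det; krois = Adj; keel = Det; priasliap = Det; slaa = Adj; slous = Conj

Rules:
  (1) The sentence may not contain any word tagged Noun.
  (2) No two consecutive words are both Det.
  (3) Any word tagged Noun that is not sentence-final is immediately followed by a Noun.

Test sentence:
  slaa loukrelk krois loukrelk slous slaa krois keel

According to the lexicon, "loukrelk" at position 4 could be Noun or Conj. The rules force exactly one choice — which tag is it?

Conj

Candidates per position — 1:slaa {Adj}; 2:loukrelk {Noun,Conj}; 3:krois {Adj}; 4:loukrelk {Noun,Conj}; 5:slous {Conj}; 6:slaa {Adj}; 7:krois {Adj}; 8:keel {Det}.
Word 2 cannot be Noun — rule 1 would then fail for every completion. It is Conj.
Word 4 cannot be Noun — rule 1 would then fail for every completion. It is Conj.
The only consistent sequence is: Adj Conj Adj Conj Conj Adj Adj Det.
Verifying each rule — rule 1 ✓; rule 2 ✓; rule 3 ✓.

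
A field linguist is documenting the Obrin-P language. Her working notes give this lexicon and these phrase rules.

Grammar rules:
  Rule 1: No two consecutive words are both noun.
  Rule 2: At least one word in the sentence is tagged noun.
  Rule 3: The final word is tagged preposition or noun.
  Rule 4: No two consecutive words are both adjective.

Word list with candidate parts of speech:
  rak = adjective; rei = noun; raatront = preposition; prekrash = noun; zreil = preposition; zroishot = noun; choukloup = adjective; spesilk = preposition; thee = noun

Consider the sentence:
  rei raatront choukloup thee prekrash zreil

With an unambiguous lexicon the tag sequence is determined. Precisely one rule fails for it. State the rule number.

1

Fixed tagging: noun preposition adjective noun noun preposition.
Applying the rules: R1 fails, R2 ok, R3 ok, R4 ok.
Only rule 1 fails.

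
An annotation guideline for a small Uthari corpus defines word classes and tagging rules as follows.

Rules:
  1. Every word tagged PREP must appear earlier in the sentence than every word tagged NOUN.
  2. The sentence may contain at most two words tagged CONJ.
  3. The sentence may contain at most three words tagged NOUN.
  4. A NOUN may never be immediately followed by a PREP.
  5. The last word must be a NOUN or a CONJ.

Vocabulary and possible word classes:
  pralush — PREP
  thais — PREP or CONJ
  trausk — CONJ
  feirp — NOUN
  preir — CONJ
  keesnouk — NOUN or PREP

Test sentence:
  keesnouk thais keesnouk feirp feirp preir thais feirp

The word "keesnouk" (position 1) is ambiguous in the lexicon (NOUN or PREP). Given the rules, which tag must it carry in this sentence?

Candidates per position — 1:keesnouk {NOUN,PREP}; 2:thais {PREP,CONJ}; 3:keesnouk {NOUN,PREP}; 4:feirp {NOUN}; 5:feirp {NOUN}; 6:preir {CONJ}; 7:thais {PREP,CONJ}; 8:feirp {NOUN}.
If word 1 were NOUN, no tagging could satisfy rule 3; so word 1 is PREP.
If word 3 were NOUN, no tagging could satisfy rule 3; so word 3 is PREP.
If word 7 were PREP, no tagging could satisfy rule 1; so word 7 is CONJ.
If word 2 were CONJ, no tagging could satisfy rule 2; so word 2 is PREP.
That leaves exactly one tagging: PREP PREP PREP NOUN NOUN CONJ CONJ NOUN.
Rule-by-rule: rule 1 holds; rule 2 holds; rule 3 holds; rule 4 holds; rule 5 holds.

PREP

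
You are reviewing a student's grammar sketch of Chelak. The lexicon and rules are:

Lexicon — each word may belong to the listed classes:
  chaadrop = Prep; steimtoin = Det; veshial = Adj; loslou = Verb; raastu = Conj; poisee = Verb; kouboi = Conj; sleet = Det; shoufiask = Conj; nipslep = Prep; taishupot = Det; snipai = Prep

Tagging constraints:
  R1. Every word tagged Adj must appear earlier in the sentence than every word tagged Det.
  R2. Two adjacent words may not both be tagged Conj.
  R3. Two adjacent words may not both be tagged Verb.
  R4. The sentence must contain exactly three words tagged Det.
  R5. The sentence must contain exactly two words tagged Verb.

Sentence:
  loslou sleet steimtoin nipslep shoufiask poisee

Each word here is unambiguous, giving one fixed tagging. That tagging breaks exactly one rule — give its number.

Fixed tagging: Verb Det Det Prep Conj Verb.
Applying the rules: R1 holds, R2 holds, R3 holds, R4 violated, R5 holds.
Only rule 4 fails.

4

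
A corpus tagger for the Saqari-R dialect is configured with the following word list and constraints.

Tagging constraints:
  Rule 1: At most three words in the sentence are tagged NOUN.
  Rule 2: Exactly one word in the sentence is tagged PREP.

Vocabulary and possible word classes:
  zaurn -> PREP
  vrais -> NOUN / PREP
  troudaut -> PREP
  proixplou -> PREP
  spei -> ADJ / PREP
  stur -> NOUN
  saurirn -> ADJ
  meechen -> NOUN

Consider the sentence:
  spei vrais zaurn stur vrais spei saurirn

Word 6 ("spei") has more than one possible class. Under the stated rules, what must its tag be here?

Candidates per position — 1:spei {ADJ,PREP}; 2:vrais {NOUN,PREP}; 3:zaurn {PREP}; 4:stur {NOUN}; 5:vrais {NOUN,PREP}; 6:spei {ADJ,PREP}; 7:saurirn {ADJ}.
Word 1 cannot be PREP — rule 2 would then fail for every completion. It is ADJ.
Word 2 cannot be PREP — rule 2 would then fail for every completion. It is NOUN.
Word 5 cannot be PREP — rule 2 would then fail for every completion. It is NOUN.
Word 6 cannot be PREP — rule 2 would then fail for every completion. It is ADJ.
So the tagging must be: ADJ NOUN PREP NOUN NOUN ADJ ADJ.
Verifying each rule — rule 1 satisfied; rule 2 satisfied.

ADJ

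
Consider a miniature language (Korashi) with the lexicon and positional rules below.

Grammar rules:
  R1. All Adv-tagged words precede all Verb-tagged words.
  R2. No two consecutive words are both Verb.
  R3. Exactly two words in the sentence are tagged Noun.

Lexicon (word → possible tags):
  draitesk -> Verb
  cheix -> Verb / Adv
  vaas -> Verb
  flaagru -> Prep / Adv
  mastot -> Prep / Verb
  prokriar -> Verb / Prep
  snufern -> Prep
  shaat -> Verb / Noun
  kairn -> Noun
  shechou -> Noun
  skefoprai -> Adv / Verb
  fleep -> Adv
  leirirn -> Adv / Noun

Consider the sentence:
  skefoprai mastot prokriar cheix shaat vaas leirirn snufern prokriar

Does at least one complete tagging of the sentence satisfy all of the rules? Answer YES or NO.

Candidates per position — 1:skefoprai {Adv,Verb}; 2:mastot {Prep,Verb}; 3:prokriar {Verb,Prep}; 4:cheix {Verb,Adv}; 5:shaat {Verb,Noun}; 6:vaas {Verb}; 7:leirirn {Adv,Noun}; 8:snufern {Prep}; 9:prokriar {Verb,Prep}.
One satisfying assignment: Verb Prep Prep Verb Noun Verb Noun Prep Verb.
Rule-by-rule: rule 1 holds; rule 2 holds; rule 3 holds.

YES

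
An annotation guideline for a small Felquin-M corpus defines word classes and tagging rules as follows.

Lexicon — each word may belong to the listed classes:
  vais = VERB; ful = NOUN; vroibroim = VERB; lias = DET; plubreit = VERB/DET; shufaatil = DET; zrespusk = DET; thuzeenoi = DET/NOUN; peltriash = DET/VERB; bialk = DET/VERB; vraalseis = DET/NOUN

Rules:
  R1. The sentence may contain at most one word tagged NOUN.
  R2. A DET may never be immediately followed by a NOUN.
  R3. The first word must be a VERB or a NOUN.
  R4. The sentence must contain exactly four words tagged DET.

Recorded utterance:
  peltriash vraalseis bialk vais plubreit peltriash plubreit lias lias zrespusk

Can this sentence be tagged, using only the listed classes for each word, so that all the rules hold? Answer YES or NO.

YES

Candidates per position — 1:peltriash {DET,VERB}; 2:vraalseis {DET,NOUN}; 3:bialk {DET,VERB}; 4:vais {VERB}; 5:plubreit {VERB,DET}; 6:peltriash {DET,VERB}; 7:plubreit {VERB,DET}; 8:lias {DET}; 9:lias {DET}; 10:zrespusk {DET}.
One satisfying assignment: VERB DET VERB VERB VERB VERB VERB DET DET DET.
Check: rule 1 satisfied; rule 2 satisfied; rule 3 satisfied; rule 4 satisfied.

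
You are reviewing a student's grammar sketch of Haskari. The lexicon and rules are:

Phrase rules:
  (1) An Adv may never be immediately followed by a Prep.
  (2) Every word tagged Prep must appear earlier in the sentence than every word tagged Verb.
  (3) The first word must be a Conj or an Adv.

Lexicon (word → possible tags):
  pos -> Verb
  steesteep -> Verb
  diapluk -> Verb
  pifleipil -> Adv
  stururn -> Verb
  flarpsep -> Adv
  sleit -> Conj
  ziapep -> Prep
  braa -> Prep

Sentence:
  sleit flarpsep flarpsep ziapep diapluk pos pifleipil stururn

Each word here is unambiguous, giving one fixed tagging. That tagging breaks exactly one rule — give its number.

Fixed tagging: Conj Adv Adv Prep Verb Verb Adv Verb.
Checking each rule: R1 ✗, R2 ✓, R3 ✓.
Only rule 1 fails.

1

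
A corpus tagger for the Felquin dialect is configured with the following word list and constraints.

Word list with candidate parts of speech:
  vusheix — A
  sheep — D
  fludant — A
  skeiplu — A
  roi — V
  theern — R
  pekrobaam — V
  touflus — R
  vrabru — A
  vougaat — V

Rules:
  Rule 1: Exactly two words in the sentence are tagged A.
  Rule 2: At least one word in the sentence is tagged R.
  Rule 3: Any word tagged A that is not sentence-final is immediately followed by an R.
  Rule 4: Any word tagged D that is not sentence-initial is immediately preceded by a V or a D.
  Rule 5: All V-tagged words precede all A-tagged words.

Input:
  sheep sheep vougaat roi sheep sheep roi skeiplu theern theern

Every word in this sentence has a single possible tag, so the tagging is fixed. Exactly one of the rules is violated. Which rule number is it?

1

Fixed tagging: D D V V D D V A R R.
Checking each rule: R1 fails, R2 ok, R3 ok, R4 ok, R5 ok.
Only rule 1 fails.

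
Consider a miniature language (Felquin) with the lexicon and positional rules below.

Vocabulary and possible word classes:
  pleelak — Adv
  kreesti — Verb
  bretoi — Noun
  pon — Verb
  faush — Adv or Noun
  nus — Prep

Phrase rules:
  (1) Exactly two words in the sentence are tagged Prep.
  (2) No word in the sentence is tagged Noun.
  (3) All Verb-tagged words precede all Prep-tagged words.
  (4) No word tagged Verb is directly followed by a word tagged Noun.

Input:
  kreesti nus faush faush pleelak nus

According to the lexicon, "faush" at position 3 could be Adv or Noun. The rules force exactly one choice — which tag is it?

Candidates per position — 1:kreesti {Verb}; 2:nus {Prep}; 3:faush {Adv,Noun}; 4:faush {Adv,Noun}; 5:pleelak {Adv}; 6:nus {Prep}.
Position 3: tagging it Noun would leave rule 2 unsatisfiable, so it must be Adv.
Position 4: tagging it Noun would leave rule 2 unsatisfiable, so it must be Adv.
The only consistent sequence is: Verb Prep Adv Adv Adv Prep.
Verifying each rule — rule 1 satisfied; rule 2 satisfied; rule 3 satisfied; rule 4 satisfied.

Adv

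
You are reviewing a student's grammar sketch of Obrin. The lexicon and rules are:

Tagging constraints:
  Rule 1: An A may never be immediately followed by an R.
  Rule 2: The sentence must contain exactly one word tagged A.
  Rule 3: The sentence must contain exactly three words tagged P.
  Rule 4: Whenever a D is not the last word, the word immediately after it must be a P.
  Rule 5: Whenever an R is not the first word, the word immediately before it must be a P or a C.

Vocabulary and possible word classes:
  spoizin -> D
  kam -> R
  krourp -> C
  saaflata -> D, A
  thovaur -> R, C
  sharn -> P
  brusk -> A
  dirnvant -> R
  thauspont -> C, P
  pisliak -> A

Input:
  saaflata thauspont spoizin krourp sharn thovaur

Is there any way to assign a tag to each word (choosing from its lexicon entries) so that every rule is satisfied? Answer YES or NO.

NO

Candidates per position — 1:saaflata {D,A}; 2:thauspont {C,P}; 3:spoizin {D}; 4:krourp {C}; 5:sharn {P}; 6:thovaur {R,C}.
Rule 3 cannot be satisfied by any choice of tags from the lexicon.
So there is no consistent tagging.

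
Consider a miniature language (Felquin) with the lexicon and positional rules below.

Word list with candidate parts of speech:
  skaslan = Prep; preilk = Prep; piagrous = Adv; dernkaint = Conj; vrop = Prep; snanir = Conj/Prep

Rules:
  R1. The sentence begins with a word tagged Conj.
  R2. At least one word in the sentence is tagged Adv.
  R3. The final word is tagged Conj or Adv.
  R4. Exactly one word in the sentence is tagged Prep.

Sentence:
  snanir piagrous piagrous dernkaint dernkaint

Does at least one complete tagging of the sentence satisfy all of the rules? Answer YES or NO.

NO

Candidates per position — 1:snanir {Conj,Prep}; 2:piagrous {Adv}; 3:piagrous {Adv}; 4:dernkaint {Conj}; 5:dernkaint {Conj}.
Every candidate sequence violates at least one rule; no consistent tagging exists.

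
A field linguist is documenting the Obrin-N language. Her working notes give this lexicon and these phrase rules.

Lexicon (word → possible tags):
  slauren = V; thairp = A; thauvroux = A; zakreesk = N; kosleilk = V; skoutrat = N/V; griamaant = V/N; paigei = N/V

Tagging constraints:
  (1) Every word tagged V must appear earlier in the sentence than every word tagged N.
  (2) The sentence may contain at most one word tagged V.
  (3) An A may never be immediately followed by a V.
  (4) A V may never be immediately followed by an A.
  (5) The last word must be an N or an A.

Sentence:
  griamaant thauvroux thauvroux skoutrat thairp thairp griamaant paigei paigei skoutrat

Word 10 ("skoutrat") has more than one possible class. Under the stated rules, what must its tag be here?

N

Candidates per position — 1:griamaant {V,N}; 2:thauvroux {A}; 3:thauvroux {A}; 4:skoutrat {N,V}; 5:thairp {A}; 6:thairp {A}; 7:griamaant {V,N}; 8:paigei {N,V}; 9:paigei {N,V}; 10:skoutrat {N,V}.
Word 1 cannot be V — rule 4 would then fail for every completion. It is N.
Word 4 cannot be V — rule 1 would then fail for every completion. It is N.
Word 7 cannot be V — rule 1 would then fail for every completion. It is N.
Word 8 cannot be V — rule 1 would then fail for every completion. It is N.
Word 9 cannot be V — rule 1 would then fail for every completion. It is N.
Word 10 cannot be V — rule 1 would then fail for every completion. It is N.
The only consistent sequence is: N A A N A A N N N N.
Verifying each rule — rule 1 satisfied; rule 2 satisfied; rule 3 satisfied; rule 4 satisfied; rule 5 satisfied.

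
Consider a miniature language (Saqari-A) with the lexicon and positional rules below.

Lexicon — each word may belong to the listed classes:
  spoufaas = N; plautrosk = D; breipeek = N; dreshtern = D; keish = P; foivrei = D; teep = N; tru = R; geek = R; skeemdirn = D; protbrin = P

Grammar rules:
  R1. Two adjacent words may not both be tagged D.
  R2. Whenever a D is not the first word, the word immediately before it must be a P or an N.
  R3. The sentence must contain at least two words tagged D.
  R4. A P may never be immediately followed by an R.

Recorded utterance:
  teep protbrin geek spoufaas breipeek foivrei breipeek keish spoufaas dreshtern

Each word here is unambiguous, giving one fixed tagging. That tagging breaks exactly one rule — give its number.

4

Fixed tagging: N P R N N D N P N D.
Applying the rules: R1 ✓, R2 ✓, R3 ✓, R4 ✗.
Only rule 4 fails.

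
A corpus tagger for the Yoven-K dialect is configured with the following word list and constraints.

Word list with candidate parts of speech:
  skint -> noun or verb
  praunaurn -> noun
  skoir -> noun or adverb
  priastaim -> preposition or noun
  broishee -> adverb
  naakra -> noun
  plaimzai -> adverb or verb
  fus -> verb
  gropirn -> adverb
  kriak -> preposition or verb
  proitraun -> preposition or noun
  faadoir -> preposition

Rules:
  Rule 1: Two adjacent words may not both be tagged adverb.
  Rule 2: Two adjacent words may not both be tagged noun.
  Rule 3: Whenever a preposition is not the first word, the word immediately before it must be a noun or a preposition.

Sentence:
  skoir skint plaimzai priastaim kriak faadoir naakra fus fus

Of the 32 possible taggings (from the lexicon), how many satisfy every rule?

6

Candidates per position — 1:skoir {noun,adverb}; 2:skint {noun,verb}; 3:plaimzai {adverb,verb}; 4:priastaim {preposition,noun}; 5:kriak {preposition,verb}; 6:faadoir {preposition}; 7:naakra {noun}; 8:fus {verb}; 9:fus {verb}.
There are 32 candidate sequences in total.
Checking each against the rules leaves 6 sequences.
Count = 6.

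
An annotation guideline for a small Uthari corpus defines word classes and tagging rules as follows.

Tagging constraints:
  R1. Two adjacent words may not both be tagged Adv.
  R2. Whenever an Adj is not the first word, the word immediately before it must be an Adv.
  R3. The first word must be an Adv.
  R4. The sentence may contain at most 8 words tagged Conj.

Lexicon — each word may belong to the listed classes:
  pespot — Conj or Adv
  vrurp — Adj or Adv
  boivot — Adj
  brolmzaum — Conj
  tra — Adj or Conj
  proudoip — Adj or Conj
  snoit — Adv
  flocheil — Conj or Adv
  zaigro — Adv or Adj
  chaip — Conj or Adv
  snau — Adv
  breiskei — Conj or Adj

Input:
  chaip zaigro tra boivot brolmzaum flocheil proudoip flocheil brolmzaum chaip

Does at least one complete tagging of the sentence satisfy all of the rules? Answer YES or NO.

NO

Candidates per position — 1:chaip {Conj,Adv}; 2:zaigro {Adv,Adj}; 3:tra {Adj,Conj}; 4:boivot {Adj}; 5:brolmzaum {Conj}; 6:flocheil {Conj,Adv}; 7:proudoip {Adj,Conj}; 8:flocheil {Conj,Adv}; 9:brolmzaum {Conj}; 10:chaip {Conj,Adv}.
Rule 2 cannot be satisfied by any choice of tags from the lexicon.
So there is no consistent tagging.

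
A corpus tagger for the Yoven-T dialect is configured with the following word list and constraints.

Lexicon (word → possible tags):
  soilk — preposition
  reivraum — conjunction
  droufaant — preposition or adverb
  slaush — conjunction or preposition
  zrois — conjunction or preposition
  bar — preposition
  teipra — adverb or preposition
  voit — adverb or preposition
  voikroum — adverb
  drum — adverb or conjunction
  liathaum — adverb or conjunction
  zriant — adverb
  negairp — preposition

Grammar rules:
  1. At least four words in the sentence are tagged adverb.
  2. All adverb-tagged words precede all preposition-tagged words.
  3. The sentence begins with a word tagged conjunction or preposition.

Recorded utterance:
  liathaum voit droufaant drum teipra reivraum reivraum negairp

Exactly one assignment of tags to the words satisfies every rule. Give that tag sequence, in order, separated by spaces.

conjunction adverb adverb adverb adverb conjunction conjunction preposition

Candidates per position — 1:liathaum {adverb,conjunction}; 2:voit {adverb,preposition}; 3:droufaant {preposition,adverb}; 4:drum {adverb,conjunction}; 5:teipra {adverb,preposition}; 6:reivraum {conjunction}; 7:reivraum {conjunction}; 8:negairp {preposition}.
At position 1, choosing adverb makes rule 3 impossible to satisfy; hence conjunction.
At position 2, choosing preposition makes rule 1 impossible to satisfy; hence adverb.
At position 3, choosing preposition makes rule 1 impossible to satisfy; hence adverb.
At position 4, choosing conjunction makes rule 1 impossible to satisfy; hence adverb.
At position 5, choosing preposition makes rule 1 impossible to satisfy; hence adverb.
That leaves exactly one tagging: conjunction adverb adverb adverb adverb conjunction conjunction preposition.
Verifying each rule — rule 1 ok; rule 2 ok; rule 3 ok.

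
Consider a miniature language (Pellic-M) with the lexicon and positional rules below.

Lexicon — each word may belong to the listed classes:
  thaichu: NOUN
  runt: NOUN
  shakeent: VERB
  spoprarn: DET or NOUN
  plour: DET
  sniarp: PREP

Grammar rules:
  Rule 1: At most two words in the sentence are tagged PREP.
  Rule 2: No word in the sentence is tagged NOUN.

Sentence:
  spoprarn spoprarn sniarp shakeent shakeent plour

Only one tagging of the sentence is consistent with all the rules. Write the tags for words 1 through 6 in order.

DET DET PREP VERB VERB DET

Candidates per position — 1:spoprarn {DET,NOUN}; 2:spoprarn {DET,NOUN}; 3:sniarp {PREP}; 4:shakeent {VERB}; 5:shakeent {VERB}; 6:plour {DET}.
Word 1 cannot be NOUN — rule 2 would then fail for every completion. It is DET.
Word 2 cannot be NOUN — rule 2 would then fail for every completion. It is DET.
The only consistent sequence is: DET DET PREP VERB VERB DET.
Rule-by-rule: rule 1 holds; rule 2 holds.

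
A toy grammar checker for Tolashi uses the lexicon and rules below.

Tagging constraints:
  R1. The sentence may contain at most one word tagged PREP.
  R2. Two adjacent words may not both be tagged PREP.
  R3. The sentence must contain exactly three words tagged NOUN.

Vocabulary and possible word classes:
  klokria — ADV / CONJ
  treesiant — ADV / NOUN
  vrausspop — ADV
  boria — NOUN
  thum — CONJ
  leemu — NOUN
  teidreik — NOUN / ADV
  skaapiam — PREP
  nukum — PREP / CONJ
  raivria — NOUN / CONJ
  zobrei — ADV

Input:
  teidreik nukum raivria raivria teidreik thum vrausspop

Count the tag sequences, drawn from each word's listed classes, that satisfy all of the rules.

8

Candidates per position — 1:teidreik {NOUN,ADV}; 2:nukum {PREP,CONJ}; 3:raivria {NOUN,CONJ}; 4:raivria {NOUN,CONJ}; 5:teidreik {NOUN,ADV}; 6:thum {CONJ}; 7:vrausspop {ADV}.
There are 32 candidate sequences in total.
Checking each against the rules leaves 8 sequences.
Count = 8.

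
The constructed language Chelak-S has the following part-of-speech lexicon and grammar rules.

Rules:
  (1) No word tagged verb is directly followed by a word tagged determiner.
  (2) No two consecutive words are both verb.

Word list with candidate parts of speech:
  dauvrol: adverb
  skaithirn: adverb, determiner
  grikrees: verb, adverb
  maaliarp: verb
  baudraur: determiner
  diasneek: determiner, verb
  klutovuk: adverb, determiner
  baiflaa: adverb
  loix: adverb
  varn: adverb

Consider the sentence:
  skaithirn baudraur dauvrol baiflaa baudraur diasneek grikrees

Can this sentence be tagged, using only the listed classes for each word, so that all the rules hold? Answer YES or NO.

Candidates per position — 1:skaithirn {adverb,determiner}; 2:baudraur {determiner}; 3:dauvrol {adverb}; 4:baiflaa {adverb}; 5:baudraur {determiner}; 6:diasneek {determiner,verb}; 7:grikrees {verb,adverb}.
One satisfying assignment: determiner determiner adverb adverb determiner determiner verb.
Verifying each rule — rule 1 ok; rule 2 ok.

YES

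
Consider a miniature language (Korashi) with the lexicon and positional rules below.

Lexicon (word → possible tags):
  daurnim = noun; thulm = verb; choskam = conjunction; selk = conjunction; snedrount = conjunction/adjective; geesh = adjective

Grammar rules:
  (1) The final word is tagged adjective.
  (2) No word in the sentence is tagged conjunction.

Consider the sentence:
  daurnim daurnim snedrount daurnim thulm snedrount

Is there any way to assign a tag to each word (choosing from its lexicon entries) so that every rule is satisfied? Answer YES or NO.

YES

Candidates per position — 1:daurnim {noun}; 2:daurnim {noun}; 3:snedrount {conjunction,adjective}; 4:daurnim {noun}; 5:thulm {verb}; 6:snedrount {conjunction,adjective}.
One satisfying assignment: noun noun adjective noun verb adjective.
Rule-by-rule: rule 1 ✓; rule 2 ✓.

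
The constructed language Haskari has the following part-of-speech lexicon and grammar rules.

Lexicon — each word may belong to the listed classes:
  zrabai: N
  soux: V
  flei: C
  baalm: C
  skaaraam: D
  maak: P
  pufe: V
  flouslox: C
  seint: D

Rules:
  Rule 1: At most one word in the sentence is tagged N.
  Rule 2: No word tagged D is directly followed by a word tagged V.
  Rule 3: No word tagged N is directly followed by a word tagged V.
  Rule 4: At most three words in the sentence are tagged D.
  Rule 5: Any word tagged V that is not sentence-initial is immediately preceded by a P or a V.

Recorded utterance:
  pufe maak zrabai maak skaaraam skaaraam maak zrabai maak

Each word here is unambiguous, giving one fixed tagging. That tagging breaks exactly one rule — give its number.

Fixed tagging: V P N P D D P N P.
Checking each rule: R1 fails, R2 ok, R3 ok, R4 ok, R5 ok.
Only rule 1 fails.

1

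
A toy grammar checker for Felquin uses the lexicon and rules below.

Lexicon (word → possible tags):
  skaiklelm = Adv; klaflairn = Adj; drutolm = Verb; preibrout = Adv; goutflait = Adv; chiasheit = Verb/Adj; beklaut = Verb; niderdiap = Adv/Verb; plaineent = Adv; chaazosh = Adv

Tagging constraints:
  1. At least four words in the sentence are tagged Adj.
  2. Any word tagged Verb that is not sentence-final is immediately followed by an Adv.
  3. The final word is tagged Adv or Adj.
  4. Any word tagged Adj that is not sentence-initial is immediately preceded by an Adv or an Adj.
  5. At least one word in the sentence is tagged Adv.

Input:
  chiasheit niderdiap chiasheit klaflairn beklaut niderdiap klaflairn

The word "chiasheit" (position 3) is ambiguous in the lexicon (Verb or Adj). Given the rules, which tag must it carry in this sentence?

Candidates per position — 1:chiasheit {Verb,Adj}; 2:niderdiap {Adv,Verb}; 3:chiasheit {Verb,Adj}; 4:klaflairn {Adj}; 5:beklaut {Verb}; 6:niderdiap {Adv,Verb}; 7:klaflairn {Adj}.
Word 1 cannot be Verb — rule 1 would then fail for every completion. It is Adj.
Word 2 cannot be Verb — rule 2 would then fail for every completion. It is Adv.
Word 3 cannot be Verb — rule 1 would then fail for every completion. It is Adj.
Word 6 cannot be Verb — rule 2 would then fail for every completion. It is Adv.
That leaves exactly one tagging: Adj Adv Adj Adj Verb Adv Adj.
Verifying each rule — rule 1 ✓; rule 2 ✓; rule 3 ✓; rule 4 ✓; rule 5 ✓.

Adj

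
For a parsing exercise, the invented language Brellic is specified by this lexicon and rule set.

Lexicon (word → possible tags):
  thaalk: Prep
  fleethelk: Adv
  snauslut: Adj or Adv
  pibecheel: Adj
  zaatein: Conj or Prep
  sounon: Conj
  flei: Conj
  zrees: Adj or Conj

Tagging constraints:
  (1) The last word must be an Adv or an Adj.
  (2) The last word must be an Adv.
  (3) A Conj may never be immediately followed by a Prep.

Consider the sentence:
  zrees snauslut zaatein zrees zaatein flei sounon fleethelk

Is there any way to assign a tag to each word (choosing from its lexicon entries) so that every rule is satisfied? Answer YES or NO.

YES

Candidates per position — 1:zrees {Adj,Conj}; 2:snauslut {Adj,Adv}; 3:zaatein {Conj,Prep}; 4:zrees {Adj,Conj}; 5:zaatein {Conj,Prep}; 6:flei {Conj}; 7:sounon {Conj}; 8:fleethelk {Adv}.
One satisfying assignment: Adj Adv Prep Conj Conj Conj Conj Adv.
Check: rule 1 ok; rule 2 ok; rule 3 ok.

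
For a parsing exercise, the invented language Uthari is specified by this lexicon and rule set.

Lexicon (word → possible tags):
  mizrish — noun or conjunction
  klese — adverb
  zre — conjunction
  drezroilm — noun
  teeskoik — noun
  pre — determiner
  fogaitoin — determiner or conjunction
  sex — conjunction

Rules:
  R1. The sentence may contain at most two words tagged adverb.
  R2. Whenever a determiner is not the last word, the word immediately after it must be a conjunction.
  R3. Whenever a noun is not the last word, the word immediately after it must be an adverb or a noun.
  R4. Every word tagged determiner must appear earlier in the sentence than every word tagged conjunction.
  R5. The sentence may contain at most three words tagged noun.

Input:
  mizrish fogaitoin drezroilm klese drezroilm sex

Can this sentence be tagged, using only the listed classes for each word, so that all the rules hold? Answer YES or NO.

Candidates per position — 1:mizrish {noun,conjunction}; 2:fogaitoin {determiner,conjunction}; 3:drezroilm {noun}; 4:klese {adverb}; 5:drezroilm {noun}; 6:sex {conjunction}.
Rule 3 cannot be satisfied by any choice of tags from the lexicon.
So there is no consistent tagging.

NO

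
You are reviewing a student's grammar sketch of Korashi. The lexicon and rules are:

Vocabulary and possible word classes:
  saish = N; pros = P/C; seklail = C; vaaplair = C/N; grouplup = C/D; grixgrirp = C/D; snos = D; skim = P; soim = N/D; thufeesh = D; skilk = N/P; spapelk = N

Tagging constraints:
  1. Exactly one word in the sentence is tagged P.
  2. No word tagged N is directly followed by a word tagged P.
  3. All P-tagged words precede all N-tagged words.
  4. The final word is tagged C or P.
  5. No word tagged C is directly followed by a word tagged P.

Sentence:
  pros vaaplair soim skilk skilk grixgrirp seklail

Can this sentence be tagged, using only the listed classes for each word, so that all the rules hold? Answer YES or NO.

YES

Candidates per position — 1:pros {P,C}; 2:vaaplair {C,N}; 3:soim {N,D}; 4:skilk {N,P}; 5:skilk {N,P}; 6:grixgrirp {C,D}; 7:seklail {C}.
One satisfying assignment: P C D N N D C.
Checking: rule 1 ✓; rule 2 ✓; rule 3 ✓; rule 4 ✓; rule 5 ✓.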